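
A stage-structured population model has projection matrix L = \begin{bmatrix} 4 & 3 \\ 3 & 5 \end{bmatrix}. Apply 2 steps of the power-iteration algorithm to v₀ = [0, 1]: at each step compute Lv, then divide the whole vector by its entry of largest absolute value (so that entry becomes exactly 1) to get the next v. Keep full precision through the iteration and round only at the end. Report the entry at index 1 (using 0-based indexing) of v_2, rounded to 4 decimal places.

Lv0 = (3.00000, 5.00000); divide by 5.00000 → v1 = (0.60000, 1.00000)
Lv1 = (5.40000, 6.80000); divide by 6.80000 → v2 = (0.79412, 1.00000)
Requested entry of v2: 34/34 = 1.0000

1.0000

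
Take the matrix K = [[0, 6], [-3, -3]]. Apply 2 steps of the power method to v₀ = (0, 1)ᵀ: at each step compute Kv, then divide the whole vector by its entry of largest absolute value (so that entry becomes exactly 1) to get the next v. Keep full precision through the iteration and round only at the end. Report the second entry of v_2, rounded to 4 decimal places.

Kv0 = (6.00000, -3.00000); divide by 6.00000 → v1 = (1.00000, -0.50000)
Kv1 = (-3.00000, -1.50000); divide by -3.00000 → v2 = (1.00000, 0.50000)
Requested entry of v2: -9/-18 = 0.5000

0.5000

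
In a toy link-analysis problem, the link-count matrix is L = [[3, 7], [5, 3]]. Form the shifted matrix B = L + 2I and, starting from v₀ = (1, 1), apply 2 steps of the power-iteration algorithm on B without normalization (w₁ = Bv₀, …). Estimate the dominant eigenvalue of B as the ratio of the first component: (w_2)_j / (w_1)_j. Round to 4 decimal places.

μ ≈ 10.8333

B = L + 2I has rows (5, 7); (5, 5)
w1 = Bv₀ = (5·1 + 7·1; 5·1 + 5·1) = (12, 10)
w2 = Bw1 = (5·12 + 7·10; 5·12 + 5·10) = (130, 110)
Ratio: 130/12 = 10.8333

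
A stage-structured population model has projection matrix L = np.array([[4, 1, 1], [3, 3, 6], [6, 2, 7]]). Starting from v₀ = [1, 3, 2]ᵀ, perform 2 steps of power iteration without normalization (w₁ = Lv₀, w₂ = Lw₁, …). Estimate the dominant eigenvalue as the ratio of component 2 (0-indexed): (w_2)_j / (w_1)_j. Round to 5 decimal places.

w1 = Lv₀ = (9, 24, 26)
w2 = Lw1 = (86, 255, 284)
Ratio at component: 284 / 26 = 10.92308

10.92308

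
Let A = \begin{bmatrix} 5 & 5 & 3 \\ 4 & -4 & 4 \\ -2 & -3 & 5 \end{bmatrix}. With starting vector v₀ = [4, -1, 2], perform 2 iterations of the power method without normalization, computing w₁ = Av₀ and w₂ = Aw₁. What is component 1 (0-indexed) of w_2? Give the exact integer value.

-8

w1 = Av₀ = (21, 28, 5)
w2 = Aw1 = (260, -8, -101)
The requested component of w2 is -8.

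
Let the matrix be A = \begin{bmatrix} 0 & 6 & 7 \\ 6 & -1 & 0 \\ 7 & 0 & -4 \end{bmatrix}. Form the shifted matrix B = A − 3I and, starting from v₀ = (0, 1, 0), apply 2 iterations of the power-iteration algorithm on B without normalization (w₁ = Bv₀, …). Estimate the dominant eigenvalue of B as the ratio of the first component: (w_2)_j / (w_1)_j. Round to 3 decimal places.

μ ≈ -7.000

B = A − 3I has rows (-3, 6, 7); (6, -4, 0); (7, 0, -7)
w1 = Bv₀ = (6, -4, 0)
w2 = Bw1 = (-42, 52, 42)
Ratio: -42/6 = -7.000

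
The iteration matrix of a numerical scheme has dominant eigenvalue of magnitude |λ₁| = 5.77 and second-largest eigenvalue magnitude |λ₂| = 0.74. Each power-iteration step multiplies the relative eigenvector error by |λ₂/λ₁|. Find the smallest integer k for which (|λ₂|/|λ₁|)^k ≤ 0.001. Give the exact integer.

4

|λ₂/λ₁| = 0.74/5.77 = 0.12825
Need k ≥ ln(0.001) / ln(0.12825) = -6.9078 / -2.0538 ≈ 3.363
Smallest integer k satisfying the bound: 4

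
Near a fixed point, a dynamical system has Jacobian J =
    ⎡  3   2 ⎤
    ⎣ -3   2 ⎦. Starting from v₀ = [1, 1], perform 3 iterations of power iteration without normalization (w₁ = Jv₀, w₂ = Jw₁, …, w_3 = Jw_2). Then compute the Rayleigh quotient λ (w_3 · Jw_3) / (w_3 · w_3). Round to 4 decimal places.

w1 = Jv₀ = (3·1 + 2·1; (-3)·1 + 2·1) = (5, -1)
w2 = Jw1 = (3·5 + 2·(-1); (-3)·5 + 2·(-1)) = (13, -17)
w3 = Jw2 = (5, -73)
Jw3 = (-131, -161)
w3·Jw3 = 5·(-131) + (-73)·(-161) = 11098; w3·w3 = 5·5 + (-73)·(-73) = 5354
λ ≈ 11098/5354 = 2.0728

2.0728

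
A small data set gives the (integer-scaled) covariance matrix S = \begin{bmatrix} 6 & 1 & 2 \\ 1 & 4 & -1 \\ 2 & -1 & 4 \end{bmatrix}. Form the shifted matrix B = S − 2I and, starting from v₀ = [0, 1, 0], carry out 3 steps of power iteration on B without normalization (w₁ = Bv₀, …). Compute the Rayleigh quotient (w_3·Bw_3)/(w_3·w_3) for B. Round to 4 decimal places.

B = S − 2I has rows (4, 1, 2); (1, 2, -1); (2, -1, 2)
w1 = Bv₀ = (1, 2, -1)
w2 = Bw1 = (4, 6, -2)
w3 = Bw2 = (18, 18, -2)
Bw3 = (86, 56, 14)
w3·Bw3 = 2528; w3·w3 = 652; μ ≈ 2528/652 = 3.8773

μ ≈ 3.8773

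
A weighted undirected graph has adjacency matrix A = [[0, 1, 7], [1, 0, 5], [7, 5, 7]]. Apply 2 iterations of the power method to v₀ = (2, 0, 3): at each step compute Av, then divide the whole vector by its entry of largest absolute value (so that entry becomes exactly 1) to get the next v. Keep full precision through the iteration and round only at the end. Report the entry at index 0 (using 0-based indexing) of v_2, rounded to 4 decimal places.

0.5493

Av0 = (21.00000, 17.00000, 35.00000); divide by 35.00000 → v1 = (0.60000, 0.48571, 1.00000)
Av1 = (7.48571, 5.60000, 13.62857); divide by 13.62857 → v2 = (0.54927, 0.41090, 1.00000)
Requested entry of v2: 262/477 = 0.5493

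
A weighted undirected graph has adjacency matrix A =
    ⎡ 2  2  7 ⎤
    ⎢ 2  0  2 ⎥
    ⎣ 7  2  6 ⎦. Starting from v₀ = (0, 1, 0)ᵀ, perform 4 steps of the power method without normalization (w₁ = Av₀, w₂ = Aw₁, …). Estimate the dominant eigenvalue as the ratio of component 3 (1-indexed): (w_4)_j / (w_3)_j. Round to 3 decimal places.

w1 = Av₀ = (2·0 + 2·1 + 7·0; 2·0 + 0·1 + 2·0; 7·0 + 2·1 + 6·0) = (2, 0, 2)
w2 = Aw1 = (2·2 + 2·0 + 7·2; 2·2 + 0·0 + 2·2; 7·2 + 2·0 + 6·2) = (18, 8, 26)
w3 = Aw2 = (234, 88, 298)
w4 = Aw3 = (2730, 1064, 3602)
Ratio at component: 3602 / 298 = 12.087

12.087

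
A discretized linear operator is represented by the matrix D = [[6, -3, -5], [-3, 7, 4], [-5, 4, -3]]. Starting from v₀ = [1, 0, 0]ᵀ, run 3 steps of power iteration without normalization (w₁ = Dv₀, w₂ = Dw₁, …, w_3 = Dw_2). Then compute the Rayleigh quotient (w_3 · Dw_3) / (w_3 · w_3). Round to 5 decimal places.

w1 = Dv₀ = (6, -3, -5)
w2 = Dw1 = (70, -59, -27)
w3 = Dw2 = (732, -731, -505)
Dw3 = (9110, -9333, -5069)
w3·Dw3 = 732·9110 + (-731)·(-9333) + (-505)·(-5069) = 16050788; w3·w3 = 732·732 + (-731)·(-731) + (-505)·(-505) = 1325210
λ ≈ 16050788/1325210 = 12.11188

12.11188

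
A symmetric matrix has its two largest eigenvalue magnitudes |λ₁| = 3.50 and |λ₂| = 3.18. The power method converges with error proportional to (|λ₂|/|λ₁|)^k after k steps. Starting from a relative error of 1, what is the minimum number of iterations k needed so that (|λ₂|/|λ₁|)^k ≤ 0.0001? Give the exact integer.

|λ₂/λ₁| = 3.18/3.50 = 0.90857
Need k ≥ ln(0.0001) / ln(0.90857) = -9.2103 / -0.0959 ≈ 96.059
Smallest integer k satisfying the bound: 97

97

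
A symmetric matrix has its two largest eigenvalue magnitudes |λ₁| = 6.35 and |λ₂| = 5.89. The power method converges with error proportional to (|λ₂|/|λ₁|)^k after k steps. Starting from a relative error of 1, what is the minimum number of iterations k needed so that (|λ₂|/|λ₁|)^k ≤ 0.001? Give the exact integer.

|λ₂/λ₁| = 5.89/6.35 = 0.92756
Need k ≥ ln(0.001) / ln(0.92756) = -6.9078 / -0.0752 ≈ 91.860
Smallest integer k satisfying the bound: 92

92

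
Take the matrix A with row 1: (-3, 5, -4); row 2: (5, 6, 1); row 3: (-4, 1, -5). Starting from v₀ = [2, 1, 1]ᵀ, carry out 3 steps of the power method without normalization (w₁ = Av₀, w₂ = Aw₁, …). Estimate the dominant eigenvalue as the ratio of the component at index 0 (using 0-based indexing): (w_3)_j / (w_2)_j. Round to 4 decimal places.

λ ≈ -3.4257

w1 = Av₀ = (-5, 17, -12)
w2 = Aw1 = (148, 65, 97)
w3 = Aw2 = (-507, 1227, -1012)
Ratio at component: -507 / 148 = -3.4257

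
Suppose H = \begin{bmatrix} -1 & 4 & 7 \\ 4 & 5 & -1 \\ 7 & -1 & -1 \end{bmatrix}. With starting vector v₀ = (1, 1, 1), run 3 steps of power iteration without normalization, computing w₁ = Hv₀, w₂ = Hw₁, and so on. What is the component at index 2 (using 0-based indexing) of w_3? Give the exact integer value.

267

w1 = Hv₀ = ((-1)·1 + 4·1 + 7·1; 4·1 + 5·1 + (-1)·1; 7·1 + (-1)·1 + (-1)·1) = (10, 8, 5)
w2 = Hw1 = ((-1)·10 + 4·8 + 7·5; 4·10 + 5·8 + (-1)·5; 7·10 + (-1)·8 + (-1)·5) = (57, 75, 57)
w3 = Hw2 = (642, 546, 267)
The requested component of w3 is 267.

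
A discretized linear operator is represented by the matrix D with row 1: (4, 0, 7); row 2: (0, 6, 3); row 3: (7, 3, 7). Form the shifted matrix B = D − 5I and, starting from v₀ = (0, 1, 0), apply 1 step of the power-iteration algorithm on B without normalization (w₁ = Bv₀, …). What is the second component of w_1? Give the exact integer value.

B = D − 5I has rows (-1, 0, 7); (0, 1, 3); (7, 3, 2)
w1 = Bv₀ = ((-1)·0 + 0·1 + 7·0; 0·0 + 1·1 + 3·0; 7·0 + 3·1 + 2·0) = (0, 1, 3)
Requested component of w1: 1

1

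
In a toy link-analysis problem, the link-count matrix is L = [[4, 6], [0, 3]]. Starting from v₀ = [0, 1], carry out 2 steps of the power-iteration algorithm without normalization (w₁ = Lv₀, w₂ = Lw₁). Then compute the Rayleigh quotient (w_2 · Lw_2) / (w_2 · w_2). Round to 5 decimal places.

5.18537

w1 = Lv₀ = (6, 3)
w2 = Lw1 = (42, 9)
Lw2 = (222, 27)
w2·Lw2 = 42·222 + 9·27 = 9567; w2·w2 = 42·42 + 9·9 = 1845
λ ≈ 9567/1845 = 5.18537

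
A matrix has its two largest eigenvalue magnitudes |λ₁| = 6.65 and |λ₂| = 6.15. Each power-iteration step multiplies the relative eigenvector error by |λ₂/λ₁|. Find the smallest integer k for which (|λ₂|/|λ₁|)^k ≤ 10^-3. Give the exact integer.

89

|λ₂/λ₁| = 6.15/6.65 = 0.92481
Need k ≥ ln(10^-3) / ln(0.92481) = -6.9078 / -0.0782 ≈ 88.374
Smallest integer k satisfying the bound: 89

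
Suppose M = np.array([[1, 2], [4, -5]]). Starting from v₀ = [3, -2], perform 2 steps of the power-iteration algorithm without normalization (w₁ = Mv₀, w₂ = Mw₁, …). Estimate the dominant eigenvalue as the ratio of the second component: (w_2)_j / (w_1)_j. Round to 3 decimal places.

-5.182

w1 = Mv₀ = (-1, 22)
w2 = Mw1 = (43, -114)
Ratio at component: -114 / 22 = -5.182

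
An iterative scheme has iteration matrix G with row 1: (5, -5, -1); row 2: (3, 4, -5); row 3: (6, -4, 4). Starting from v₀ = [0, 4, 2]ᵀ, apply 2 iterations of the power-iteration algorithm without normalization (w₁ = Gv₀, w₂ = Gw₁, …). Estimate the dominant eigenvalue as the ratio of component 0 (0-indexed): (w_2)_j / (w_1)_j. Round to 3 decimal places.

w1 = Gv₀ = (5·0 + (-5)·4 + (-1)·2; 3·0 + 4·4 + (-5)·2; 6·0 + (-4)·4 + 4·2) = (-22, 6, -8)
w2 = Gw1 = (5·(-22) + (-5)·6 + (-1)·(-8); 3·(-22) + 4·6 + (-5)·(-8); 6·(-22) + (-4)·6 + 4·(-8)) = (-132, -2, -188)
Ratio at component: -132 / -22 = 6.000

λ ≈ 6.000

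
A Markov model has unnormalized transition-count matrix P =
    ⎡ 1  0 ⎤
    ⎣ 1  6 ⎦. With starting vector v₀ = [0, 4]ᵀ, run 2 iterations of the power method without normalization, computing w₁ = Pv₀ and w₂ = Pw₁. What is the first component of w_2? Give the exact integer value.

0

w1 = Pv₀ = (1·0 + 0·4; 1·0 + 6·4) = (0, 24)
w2 = Pw1 = (1·0 + 0·24; 1·0 + 6·24) = (0, 144)
The requested component of w2 is 0.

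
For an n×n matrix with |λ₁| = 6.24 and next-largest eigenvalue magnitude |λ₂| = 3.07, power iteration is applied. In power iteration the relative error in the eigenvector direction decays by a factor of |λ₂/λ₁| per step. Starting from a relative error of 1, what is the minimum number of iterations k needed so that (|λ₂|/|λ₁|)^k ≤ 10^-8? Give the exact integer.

|λ₂/λ₁| = 3.07/6.24 = 0.49199
Need k ≥ ln(10^-8) / ln(0.49199) = -18.4207 / -0.7093 ≈ 25.970
Smallest integer k satisfying the bound: 26

26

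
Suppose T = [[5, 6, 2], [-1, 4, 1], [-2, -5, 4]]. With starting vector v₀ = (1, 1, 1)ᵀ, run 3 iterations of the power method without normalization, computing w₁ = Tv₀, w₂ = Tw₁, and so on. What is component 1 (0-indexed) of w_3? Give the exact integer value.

w1 = Tv₀ = (5·1 + 6·1 + 2·1; (-1)·1 + 4·1 + 1·1; (-2)·1 + (-5)·1 + 4·1) = (13, 4, -3)
w2 = Tw1 = (5·13 + 6·4 + 2·(-3); (-1)·13 + 4·4 + 1·(-3); (-2)·13 + (-5)·4 + 4·(-3)) = (83, 0, -58)
w3 = Tw2 = (299, -141, -398)
The requested component of w3 is -141.

-141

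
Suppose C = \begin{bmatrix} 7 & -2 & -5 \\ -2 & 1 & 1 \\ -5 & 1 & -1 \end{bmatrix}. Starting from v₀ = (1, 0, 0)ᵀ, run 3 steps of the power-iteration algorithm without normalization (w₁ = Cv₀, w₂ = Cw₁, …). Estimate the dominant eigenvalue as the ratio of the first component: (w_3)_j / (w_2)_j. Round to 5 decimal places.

9.58974

w1 = Cv₀ = (7, -2, -5)
w2 = Cw1 = (78, -21, -32)
w3 = Cw2 = (748, -209, -379)
Ratio at component: 748 / 78 = 9.58974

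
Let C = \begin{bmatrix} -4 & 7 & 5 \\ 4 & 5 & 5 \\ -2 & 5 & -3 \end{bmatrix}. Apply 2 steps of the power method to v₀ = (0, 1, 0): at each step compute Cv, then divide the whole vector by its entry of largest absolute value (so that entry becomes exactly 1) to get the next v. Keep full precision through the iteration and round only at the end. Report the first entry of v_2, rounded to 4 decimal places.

0.4103

Cv0 = (7.00000, 5.00000, 5.00000); divide by 7.00000 → v1 = (1.00000, 0.71429, 0.71429)
Cv1 = (4.57143, 11.14286, -0.57143); divide by 11.14286 → v2 = (0.41026, 1.00000, -0.05128)
Requested entry of v2: 32/78 = 0.4103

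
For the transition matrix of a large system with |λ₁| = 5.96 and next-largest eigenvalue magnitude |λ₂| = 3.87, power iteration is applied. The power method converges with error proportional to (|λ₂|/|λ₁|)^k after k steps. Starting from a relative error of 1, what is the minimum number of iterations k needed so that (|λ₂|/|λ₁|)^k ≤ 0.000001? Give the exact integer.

32

|λ₂/λ₁| = 3.87/5.96 = 0.64933
Need k ≥ ln(0.000001) / ln(0.64933) = -13.8155 / -0.4318 ≈ 31.994
Smallest integer k satisfying the bound: 32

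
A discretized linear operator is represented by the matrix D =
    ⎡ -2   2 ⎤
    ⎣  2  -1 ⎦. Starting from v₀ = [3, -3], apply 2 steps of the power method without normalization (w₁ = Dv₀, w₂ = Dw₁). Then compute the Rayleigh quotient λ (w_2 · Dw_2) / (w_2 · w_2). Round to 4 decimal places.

-3.5615

w1 = Dv₀ = (-12, 9)
w2 = Dw1 = (42, -33)
Dw2 = (-150, 117)
w2·Dw2 = 42·(-150) + (-33)·117 = -10161; w2·w2 = 42·42 + (-33)·(-33) = 2853
λ ≈ -10161/2853 = -3.5615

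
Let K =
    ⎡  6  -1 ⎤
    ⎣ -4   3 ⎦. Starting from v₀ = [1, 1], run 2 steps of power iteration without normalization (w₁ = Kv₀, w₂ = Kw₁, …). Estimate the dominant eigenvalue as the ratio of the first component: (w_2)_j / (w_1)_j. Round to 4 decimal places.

λ ≈ 6.2000

w1 = Kv₀ = (5, -1)
w2 = Kw1 = (31, -23)
Ratio at component: 31 / 5 = 6.2000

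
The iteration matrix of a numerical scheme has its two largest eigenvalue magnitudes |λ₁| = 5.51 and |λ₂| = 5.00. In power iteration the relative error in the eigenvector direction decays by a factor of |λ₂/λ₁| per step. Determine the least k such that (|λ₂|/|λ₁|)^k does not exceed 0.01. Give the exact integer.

48

|λ₂/λ₁| = 5.00/5.51 = 0.90744
Need k ≥ ln(0.01) / ln(0.90744) = -4.6052 / -0.0971 ≈ 47.414
Smallest integer k satisfying the bound: 48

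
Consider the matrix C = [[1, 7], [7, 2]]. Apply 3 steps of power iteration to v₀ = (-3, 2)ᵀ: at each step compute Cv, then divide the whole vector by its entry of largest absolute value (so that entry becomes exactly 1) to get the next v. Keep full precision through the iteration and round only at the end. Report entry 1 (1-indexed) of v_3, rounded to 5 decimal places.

Cv0 = (11.000000, -17.000000); divide by -17.000000 → v1 = (-0.647059, 1.000000)
Cv1 = (6.352941, -2.529412); divide by 6.352941 → v2 = (1.000000, -0.398148)
Cv2 = (-1.787037, 6.203704); divide by 6.203704 → v3 = (-0.288060, 1.000000)
Requested entry of v3: 193/-670 = -0.28806

-0.28806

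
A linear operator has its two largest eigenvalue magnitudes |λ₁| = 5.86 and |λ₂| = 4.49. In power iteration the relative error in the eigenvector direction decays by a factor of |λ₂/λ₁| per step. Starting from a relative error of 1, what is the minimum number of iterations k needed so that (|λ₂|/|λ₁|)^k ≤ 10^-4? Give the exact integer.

|λ₂/λ₁| = 4.49/5.86 = 0.76621
Need k ≥ ln(10^-4) / ln(0.76621) = -9.2103 / -0.2663 ≈ 34.587
Smallest integer k satisfying the bound: 35

35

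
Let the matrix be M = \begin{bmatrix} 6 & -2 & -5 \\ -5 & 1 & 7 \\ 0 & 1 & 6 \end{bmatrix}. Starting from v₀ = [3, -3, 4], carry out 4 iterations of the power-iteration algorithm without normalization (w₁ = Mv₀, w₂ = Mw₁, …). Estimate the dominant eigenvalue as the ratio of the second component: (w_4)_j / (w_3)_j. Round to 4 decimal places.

λ ≈ 10.0784

w1 = Mv₀ = (4, 10, 21)
w2 = Mw1 = (-101, 137, 136)
w3 = Mw2 = (-1560, 1594, 953)
w4 = Mw3 = (-17313, 16065, 7312)
Ratio at component: 16065 / 1594 = 10.0784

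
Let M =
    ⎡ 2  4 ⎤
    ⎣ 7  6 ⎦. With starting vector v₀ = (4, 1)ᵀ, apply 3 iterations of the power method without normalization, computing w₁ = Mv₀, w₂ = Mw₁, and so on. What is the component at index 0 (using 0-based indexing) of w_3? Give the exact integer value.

1472

w1 = Mv₀ = (12, 34)
w2 = Mw1 = (160, 288)
w3 = Mw2 = (1472, 2848)
The requested component of w3 is 1472.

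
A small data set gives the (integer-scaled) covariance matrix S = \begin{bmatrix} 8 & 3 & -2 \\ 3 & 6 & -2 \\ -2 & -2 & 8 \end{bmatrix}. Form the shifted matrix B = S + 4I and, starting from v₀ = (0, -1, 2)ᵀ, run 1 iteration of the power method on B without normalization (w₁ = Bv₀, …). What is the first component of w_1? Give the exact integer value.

-7

B = S + 4I has rows (12, 3, -2); (3, 10, -2); (-2, -2, 12)
w1 = Bv₀ = (-7, -14, 26)
Requested component of w1: -7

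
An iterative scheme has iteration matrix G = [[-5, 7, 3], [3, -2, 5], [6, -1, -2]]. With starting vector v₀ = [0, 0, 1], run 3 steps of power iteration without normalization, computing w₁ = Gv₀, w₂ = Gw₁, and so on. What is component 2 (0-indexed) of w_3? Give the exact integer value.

61

w1 = Gv₀ = (3, 5, -2)
w2 = Gw1 = (14, -11, 17)
w3 = Gw2 = (-96, 149, 61)
The requested component of w3 is 61.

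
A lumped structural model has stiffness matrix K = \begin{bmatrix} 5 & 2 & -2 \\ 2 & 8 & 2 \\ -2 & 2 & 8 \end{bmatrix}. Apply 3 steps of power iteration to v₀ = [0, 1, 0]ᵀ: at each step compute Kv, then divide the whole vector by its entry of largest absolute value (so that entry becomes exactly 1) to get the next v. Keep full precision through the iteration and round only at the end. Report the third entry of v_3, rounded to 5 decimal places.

Kv0 = (2.000000, 8.000000, 2.000000); divide by 8.000000 → v1 = (0.250000, 1.000000, 0.250000)
Kv1 = (2.750000, 9.000000, 3.500000); divide by 9.000000 → v2 = (0.305556, 1.000000, 0.388889)
Kv2 = (2.750000, 9.388889, 4.500000); divide by 9.388889 → v3 = (0.292899, 1.000000, 0.479290)
Requested entry of v3: 324/676 = 0.47929

0.47929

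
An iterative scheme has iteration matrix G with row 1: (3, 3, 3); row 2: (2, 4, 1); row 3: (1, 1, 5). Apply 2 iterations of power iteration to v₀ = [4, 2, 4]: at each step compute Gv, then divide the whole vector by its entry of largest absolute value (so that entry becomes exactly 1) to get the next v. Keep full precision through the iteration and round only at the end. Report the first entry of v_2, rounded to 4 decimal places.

Gv0 = (30.00000, 20.00000, 26.00000); divide by 30.00000 → v1 = (1.00000, 0.66667, 0.86667)
Gv1 = (7.60000, 5.53333, 6.00000); divide by 7.60000 → v2 = (1.00000, 0.72807, 0.78947)
Requested entry of v2: 228/228 = 1.0000

1.0000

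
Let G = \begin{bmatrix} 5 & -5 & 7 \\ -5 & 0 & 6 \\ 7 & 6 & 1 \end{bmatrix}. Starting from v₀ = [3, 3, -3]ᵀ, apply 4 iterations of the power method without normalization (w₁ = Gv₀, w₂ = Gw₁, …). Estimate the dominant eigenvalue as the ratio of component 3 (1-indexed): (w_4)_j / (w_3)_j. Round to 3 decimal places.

λ ≈ -8.455

w1 = Gv₀ = (-21, -33, 36)
w2 = Gw1 = (312, 321, -309)
w3 = Gw2 = (-2208, -3414, 3801)
w4 = Gw3 = (32637, 33846, -32139)
Ratio at component: -32139 / 3801 = -8.455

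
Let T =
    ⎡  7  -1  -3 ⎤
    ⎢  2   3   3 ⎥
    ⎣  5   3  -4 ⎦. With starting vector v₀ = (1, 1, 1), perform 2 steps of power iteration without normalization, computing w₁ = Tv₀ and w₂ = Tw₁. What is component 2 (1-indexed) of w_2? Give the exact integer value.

w1 = Tv₀ = (7·1 + (-1)·1 + (-3)·1; 2·1 + 3·1 + 3·1; 5·1 + 3·1 + (-4)·1) = (3, 8, 4)
w2 = Tw1 = (7·3 + (-1)·8 + (-3)·4; 2·3 + 3·8 + 3·4; 5·3 + 3·8 + (-4)·4) = (1, 42, 23)
The requested component of w2 is 42.

42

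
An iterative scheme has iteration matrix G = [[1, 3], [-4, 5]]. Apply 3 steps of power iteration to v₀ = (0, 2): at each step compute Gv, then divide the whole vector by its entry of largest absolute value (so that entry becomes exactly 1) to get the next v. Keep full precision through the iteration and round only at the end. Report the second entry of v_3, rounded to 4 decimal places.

Gv0 = (6.00000, 10.00000); divide by 10.00000 → v1 = (0.60000, 1.00000)
Gv1 = (3.60000, 2.60000); divide by 3.60000 → v2 = (1.00000, 0.72222)
Gv2 = (3.16667, -0.38889); divide by 3.16667 → v3 = (1.00000, -0.12281)
Requested entry of v3: -14/114 = -0.1228

-0.1228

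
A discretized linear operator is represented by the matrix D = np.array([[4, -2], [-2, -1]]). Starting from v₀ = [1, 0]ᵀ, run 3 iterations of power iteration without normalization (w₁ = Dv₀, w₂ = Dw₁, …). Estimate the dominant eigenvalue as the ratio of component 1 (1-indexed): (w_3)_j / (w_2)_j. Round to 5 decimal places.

λ ≈ 4.60000

w1 = Dv₀ = (4, -2)
w2 = Dw1 = (20, -6)
w3 = Dw2 = (92, -34)
Ratio at component: 92 / 20 = 4.60000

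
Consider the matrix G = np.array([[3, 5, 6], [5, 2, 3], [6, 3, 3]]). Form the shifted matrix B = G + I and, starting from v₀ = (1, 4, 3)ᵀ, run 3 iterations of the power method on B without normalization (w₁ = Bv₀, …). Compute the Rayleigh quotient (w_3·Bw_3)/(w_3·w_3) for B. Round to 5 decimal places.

B = G + I has rows (4, 5, 6); (5, 3, 3); (6, 3, 4)
w1 = Bv₀ = (42, 26, 30)
w2 = Bw1 = (478, 378, 450)
w3 = Bw2 = (6502, 4874, 5802)
Bw3 = (85190, 64538, 76842)
w3·Bw3 = 1314300876; w3·w3 = 99695084; μ ≈ 1314300876/99695084 = 13.18321

μ ≈ 13.18321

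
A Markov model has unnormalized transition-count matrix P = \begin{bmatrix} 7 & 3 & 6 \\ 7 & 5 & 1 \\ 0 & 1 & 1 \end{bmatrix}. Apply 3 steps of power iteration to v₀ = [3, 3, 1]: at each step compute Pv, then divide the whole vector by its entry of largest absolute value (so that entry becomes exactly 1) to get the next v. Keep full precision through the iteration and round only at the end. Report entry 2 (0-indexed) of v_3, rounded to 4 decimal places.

Pv0 = (36.00000, 37.00000, 4.00000); divide by 37.00000 → v1 = (0.97297, 1.00000, 0.10811)
Pv1 = (10.45946, 11.91892, 1.10811); divide by 11.91892 → v2 = (0.87755, 1.00000, 0.09297)
Pv2 = (9.70068, 11.23583, 1.09297); divide by 11.23583 → v3 = (0.86337, 1.00000, 0.09728)
Requested entry of v3: 482/4955 = 0.0973

0.0973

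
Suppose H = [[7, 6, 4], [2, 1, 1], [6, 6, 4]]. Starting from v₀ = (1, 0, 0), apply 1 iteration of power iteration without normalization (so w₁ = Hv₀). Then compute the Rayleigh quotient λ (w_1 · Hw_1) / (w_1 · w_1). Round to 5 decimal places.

λ ≈ 12.43820

w1 = Hv₀ = (7, 2, 6)
Hw1 = (85, 22, 78)
w1·Hw1 = 7·85 + 2·22 + 6·78 = 1107; w1·w1 = 7·7 + 2·2 + 6·6 = 89
λ ≈ 1107/89 = 12.43820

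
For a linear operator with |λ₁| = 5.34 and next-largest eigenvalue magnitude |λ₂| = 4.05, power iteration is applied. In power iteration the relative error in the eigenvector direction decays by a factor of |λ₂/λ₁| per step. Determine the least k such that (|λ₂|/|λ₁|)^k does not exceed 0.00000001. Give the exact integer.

67

|λ₂/λ₁| = 4.05/5.34 = 0.75843
Need k ≥ ln(0.00000001) / ln(0.75843) = -18.4207 / -0.2765 ≈ 66.619
Smallest integer k satisfying the bound: 67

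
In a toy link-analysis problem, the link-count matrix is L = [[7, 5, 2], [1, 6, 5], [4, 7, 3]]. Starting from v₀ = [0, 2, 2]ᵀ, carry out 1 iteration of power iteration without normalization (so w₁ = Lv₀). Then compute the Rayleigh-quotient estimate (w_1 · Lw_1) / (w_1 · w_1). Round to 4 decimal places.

λ ≈ 13.2259

w1 = Lv₀ = (14, 22, 20)
Lw1 = (248, 246, 270)
w1·Lw1 = 14·248 + 22·246 + 20·270 = 14284; w1·w1 = 14·14 + 22·22 + 20·20 = 1080
λ ≈ 14284/1080 = 13.2259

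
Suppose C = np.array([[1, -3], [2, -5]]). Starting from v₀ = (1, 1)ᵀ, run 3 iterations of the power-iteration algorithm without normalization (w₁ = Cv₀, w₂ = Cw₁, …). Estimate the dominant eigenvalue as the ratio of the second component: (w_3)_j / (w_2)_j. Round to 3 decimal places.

-3.727

w1 = Cv₀ = (1·1 + (-3)·1; 2·1 + (-5)·1) = (-2, -3)
w2 = Cw1 = (1·(-2) + (-3)·(-3); 2·(-2) + (-5)·(-3)) = (7, 11)
w3 = Cw2 = (-26, -41)
Ratio at component: -41 / 11 = -3.727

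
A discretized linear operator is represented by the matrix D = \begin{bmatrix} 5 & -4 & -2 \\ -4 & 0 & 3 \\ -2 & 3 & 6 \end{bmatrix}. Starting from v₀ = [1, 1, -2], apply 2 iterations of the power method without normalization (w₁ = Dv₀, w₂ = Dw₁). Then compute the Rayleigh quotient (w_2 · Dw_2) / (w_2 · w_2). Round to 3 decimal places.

λ ≈ 9.843

w1 = Dv₀ = (5, -10, -11)
w2 = Dw1 = (87, -53, -106)
Dw2 = (859, -666, -969)
w2·Dw2 = 87·859 + (-53)·(-666) + (-106)·(-969) = 212745; w2·w2 = 87·87 + (-53)·(-53) + (-106)·(-106) = 21614
λ ≈ 212745/21614 = 9.843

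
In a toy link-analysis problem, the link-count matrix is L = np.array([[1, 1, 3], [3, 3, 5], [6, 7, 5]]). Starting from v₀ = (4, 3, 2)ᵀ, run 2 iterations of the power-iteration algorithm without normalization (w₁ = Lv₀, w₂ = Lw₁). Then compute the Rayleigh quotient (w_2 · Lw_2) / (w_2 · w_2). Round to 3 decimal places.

w1 = Lv₀ = (13, 31, 55)
w2 = Lw1 = (209, 407, 570)
Lw2 = (2326, 4698, 6953)
w2·Lw2 = 209·2326 + 407·4698 + 570·6953 = 6361430; w2·w2 = 209·209 + 407·407 + 570·570 = 534230
λ ≈ 6361430/534230 = 11.908

λ ≈ 11.908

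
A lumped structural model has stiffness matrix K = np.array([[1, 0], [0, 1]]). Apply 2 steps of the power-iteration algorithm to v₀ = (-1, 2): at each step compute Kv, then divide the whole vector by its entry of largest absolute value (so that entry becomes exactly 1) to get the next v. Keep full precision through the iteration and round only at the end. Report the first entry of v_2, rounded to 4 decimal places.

-0.5000

Kv0 = (-1.00000, 2.00000); divide by 2.00000 → v1 = (-0.50000, 1.00000)
Kv1 = (-0.50000, 1.00000); divide by 1.00000 → v2 = (-0.50000, 1.00000)
Requested entry of v2: -1/2 = -0.5000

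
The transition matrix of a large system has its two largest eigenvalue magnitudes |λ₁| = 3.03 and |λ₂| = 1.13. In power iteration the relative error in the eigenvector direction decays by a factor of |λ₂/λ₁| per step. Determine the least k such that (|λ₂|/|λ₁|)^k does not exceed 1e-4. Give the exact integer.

|λ₂/λ₁| = 1.13/3.03 = 0.37294
Need k ≥ ln(1e-4) / ln(0.37294) = -9.2103 / -0.9863 ≈ 9.338
Smallest integer k satisfying the bound: 10

10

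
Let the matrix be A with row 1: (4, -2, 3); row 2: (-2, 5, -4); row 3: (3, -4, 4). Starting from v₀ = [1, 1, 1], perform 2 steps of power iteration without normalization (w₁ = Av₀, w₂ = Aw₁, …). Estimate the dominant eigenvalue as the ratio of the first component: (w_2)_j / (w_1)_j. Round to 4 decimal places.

λ ≈ 6.2000

w1 = Av₀ = (5, -1, 3)
w2 = Aw1 = (31, -27, 31)
Ratio at component: 31 / 5 = 6.2000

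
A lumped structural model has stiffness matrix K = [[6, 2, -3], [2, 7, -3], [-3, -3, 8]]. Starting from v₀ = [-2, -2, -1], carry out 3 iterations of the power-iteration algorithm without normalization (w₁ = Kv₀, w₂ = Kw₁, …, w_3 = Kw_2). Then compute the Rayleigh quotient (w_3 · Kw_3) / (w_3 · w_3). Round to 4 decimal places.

λ ≈ 12.4801

w1 = Kv₀ = (-13, -15, 4)
w2 = Kw1 = (-120, -143, 116)
w3 = Kw2 = (-1354, -1589, 1717)
Kw3 = (-16453, -18982, 22565)
w3·Kw3 = (-1354)·(-16453) + (-1589)·(-18982) + 1717·22565 = 91183865; w3·w3 = (-1354)·(-1354) + (-1589)·(-1589) + 1717·1717 = 7306326
λ ≈ 91183865/7306326 = 12.4801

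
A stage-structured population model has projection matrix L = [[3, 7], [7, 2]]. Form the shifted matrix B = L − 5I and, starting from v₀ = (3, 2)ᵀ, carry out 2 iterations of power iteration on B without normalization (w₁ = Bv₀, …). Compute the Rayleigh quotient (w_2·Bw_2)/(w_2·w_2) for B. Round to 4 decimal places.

B = L − 5I has rows (-2, 7); (7, -3)
w1 = Bv₀ = ((-2)·3 + 7·2; 7·3 + (-3)·2) = (8, 15)
w2 = Bw1 = ((-2)·8 + 7·15; 7·8 + (-3)·15) = (89, 11)
Bw2 = (-101, 590)
w2·Bw2 = -2499; w2·w2 = 8042; μ ≈ -2499/8042 = -0.3107

μ ≈ -0.3107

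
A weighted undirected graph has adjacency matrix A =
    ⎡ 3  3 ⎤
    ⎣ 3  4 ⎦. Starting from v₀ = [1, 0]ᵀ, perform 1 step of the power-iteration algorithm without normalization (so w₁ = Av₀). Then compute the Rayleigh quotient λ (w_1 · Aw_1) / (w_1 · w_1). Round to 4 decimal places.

w1 = Av₀ = (3, 3)
Aw1 = (18, 21)
w1·Aw1 = 3·18 + 3·21 = 117; w1·w1 = 3·3 + 3·3 = 18
λ ≈ 117/18 = 6.5000

λ ≈ 6.5000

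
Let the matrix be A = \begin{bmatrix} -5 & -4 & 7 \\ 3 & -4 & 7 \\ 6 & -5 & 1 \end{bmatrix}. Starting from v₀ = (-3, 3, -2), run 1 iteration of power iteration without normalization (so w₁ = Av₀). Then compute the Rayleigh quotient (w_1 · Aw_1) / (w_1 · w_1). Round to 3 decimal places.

w1 = Av₀ = ((-5)·(-3) + (-4)·3 + 7·(-2); 3·(-3) + (-4)·3 + 7·(-2); 6·(-3) + (-5)·3 + 1·(-2)) = (-11, -35, -35)
Aw1 = (-50, -138, 74)
w1·Aw1 = (-11)·(-50) + (-35)·(-138) + (-35)·74 = 2790; w1·w1 = (-11)·(-11) + (-35)·(-35) + (-35)·(-35) = 2571
λ ≈ 2790/2571 = 1.085

λ ≈ 1.085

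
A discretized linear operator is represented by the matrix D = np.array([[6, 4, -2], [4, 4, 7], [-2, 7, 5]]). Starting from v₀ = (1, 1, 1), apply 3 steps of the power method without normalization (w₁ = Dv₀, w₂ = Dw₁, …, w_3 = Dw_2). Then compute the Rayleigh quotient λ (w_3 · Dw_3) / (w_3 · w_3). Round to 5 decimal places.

11.83698

w1 = Dv₀ = (6·1 + 4·1 + (-2)·1; 4·1 + 4·1 + 7·1; (-2)·1 + 7·1 + 5·1) = (8, 15, 10)
w2 = Dw1 = (6·8 + 4·15 + (-2)·10; 4·8 + 4·15 + 7·10; (-2)·8 + 7·15 + 5·10) = (88, 162, 139)
w3 = Dw2 = (898, 1973, 1653)
Dw3 = (9974, 23055, 20280)
w3·Dw3 = 898·9974 + 1973·23055 + 1653·20280 = 87967007; w3·w3 = 898·898 + 1973·1973 + 1653·1653 = 7431542
λ ≈ 87967007/7431542 = 11.83698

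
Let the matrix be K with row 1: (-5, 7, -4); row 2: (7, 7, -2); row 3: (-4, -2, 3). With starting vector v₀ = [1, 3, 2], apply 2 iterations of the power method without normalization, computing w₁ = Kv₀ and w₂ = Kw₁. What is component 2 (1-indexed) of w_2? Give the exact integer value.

232

w1 = Kv₀ = ((-5)·1 + 7·3 + (-4)·2; 7·1 + 7·3 + (-2)·2; (-4)·1 + (-2)·3 + 3·2) = (8, 24, -4)
w2 = Kw1 = ((-5)·8 + 7·24 + (-4)·(-4); 7·8 + 7·24 + (-2)·(-4); (-4)·8 + (-2)·24 + 3·(-4)) = (144, 232, -92)
The requested component of w2 is 232.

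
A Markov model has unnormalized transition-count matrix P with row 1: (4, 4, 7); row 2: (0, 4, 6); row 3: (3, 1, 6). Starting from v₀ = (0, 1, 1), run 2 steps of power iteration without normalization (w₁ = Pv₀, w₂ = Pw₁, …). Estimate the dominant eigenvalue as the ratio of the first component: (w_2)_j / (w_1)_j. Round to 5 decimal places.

w1 = Pv₀ = (4·0 + 4·1 + 7·1; 0·0 + 4·1 + 6·1; 3·0 + 1·1 + 6·1) = (11, 10, 7)
w2 = Pw1 = (4·11 + 4·10 + 7·7; 0·11 + 4·10 + 6·7; 3·11 + 1·10 + 6·7) = (133, 82, 85)
Ratio at component: 133 / 11 = 12.09091

λ ≈ 12.09091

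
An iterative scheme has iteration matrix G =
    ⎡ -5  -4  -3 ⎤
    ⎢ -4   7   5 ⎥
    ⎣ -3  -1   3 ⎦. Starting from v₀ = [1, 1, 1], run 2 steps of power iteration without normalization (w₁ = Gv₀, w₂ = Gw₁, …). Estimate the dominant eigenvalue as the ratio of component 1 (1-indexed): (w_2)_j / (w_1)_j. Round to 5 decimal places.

-2.58333

w1 = Gv₀ = ((-5)·1 + (-4)·1 + (-3)·1; (-4)·1 + 7·1 + 5·1; (-3)·1 + (-1)·1 + 3·1) = (-12, 8, -1)
w2 = Gw1 = ((-5)·(-12) + (-4)·8 + (-3)·(-1); (-4)·(-12) + 7·8 + 5·(-1); (-3)·(-12) + (-1)·8 + 3·(-1)) = (31, 99, 25)
Ratio at component: 31 / -12 = -2.58333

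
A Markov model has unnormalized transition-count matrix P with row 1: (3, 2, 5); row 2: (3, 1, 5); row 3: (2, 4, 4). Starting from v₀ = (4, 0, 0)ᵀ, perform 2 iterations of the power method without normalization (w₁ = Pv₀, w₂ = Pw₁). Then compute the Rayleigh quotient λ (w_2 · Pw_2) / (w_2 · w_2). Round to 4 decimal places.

λ ≈ 9.8101

w1 = Pv₀ = (12, 12, 8)
w2 = Pw1 = (100, 88, 104)
Pw2 = (996, 908, 968)
w2·Pw2 = 100·996 + 88·908 + 104·968 = 280176; w2·w2 = 100·100 + 88·88 + 104·104 = 28560
λ ≈ 280176/28560 = 9.8101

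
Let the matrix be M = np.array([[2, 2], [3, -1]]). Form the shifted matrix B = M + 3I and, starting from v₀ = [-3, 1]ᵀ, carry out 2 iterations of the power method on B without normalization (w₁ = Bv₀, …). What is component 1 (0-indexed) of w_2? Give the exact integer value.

-53

B = M + 3I has rows (5, 2); (3, 2)
w1 = Bv₀ = (5·(-3) + 2·1; 3·(-3) + 2·1) = (-13, -7)
w2 = Bw1 = (5·(-13) + 2·(-7); 3·(-13) + 2·(-7)) = (-79, -53)
Requested component of w2: -53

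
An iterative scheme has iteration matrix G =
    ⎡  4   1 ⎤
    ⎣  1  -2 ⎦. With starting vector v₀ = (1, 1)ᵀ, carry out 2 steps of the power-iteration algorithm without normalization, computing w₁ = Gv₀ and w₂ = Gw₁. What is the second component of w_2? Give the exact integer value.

7

w1 = Gv₀ = (4·1 + 1·1; 1·1 + (-2)·1) = (5, -1)
w2 = Gw1 = (4·5 + 1·(-1); 1·5 + (-2)·(-1)) = (19, 7)
The requested component of w2 is 7.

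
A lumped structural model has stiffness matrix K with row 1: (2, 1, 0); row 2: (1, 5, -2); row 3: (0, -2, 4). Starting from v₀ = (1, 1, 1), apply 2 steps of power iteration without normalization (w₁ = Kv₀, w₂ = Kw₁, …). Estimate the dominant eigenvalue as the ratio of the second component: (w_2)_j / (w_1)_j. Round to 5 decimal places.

w1 = Kv₀ = (2·1 + 1·1 + 0·1; 1·1 + 5·1 + (-2)·1; 0·1 + (-2)·1 + 4·1) = (3, 4, 2)
w2 = Kw1 = (2·3 + 1·4 + 0·2; 1·3 + 5·4 + (-2)·2; 0·3 + (-2)·4 + 4·2) = (10, 19, 0)
Ratio at component: 19 / 4 = 4.75000

λ ≈ 4.75000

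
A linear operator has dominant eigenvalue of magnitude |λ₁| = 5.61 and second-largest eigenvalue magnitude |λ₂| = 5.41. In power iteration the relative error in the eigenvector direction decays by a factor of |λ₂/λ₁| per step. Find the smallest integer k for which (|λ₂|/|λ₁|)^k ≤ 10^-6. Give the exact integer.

381

|λ₂/λ₁| = 5.41/5.61 = 0.96435
Need k ≥ ln(10^-6) / ln(0.96435) = -13.8155 / -0.0363 ≈ 380.576
Smallest integer k satisfying the bound: 381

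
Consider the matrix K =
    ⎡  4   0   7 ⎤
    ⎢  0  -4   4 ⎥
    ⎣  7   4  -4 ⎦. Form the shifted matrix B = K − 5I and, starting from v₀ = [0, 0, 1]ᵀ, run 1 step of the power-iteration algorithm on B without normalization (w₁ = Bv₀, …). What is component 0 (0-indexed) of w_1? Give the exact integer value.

7

B = K − 5I has rows (-1, 0, 7); (0, -9, 4); (7, 4, -9)
w1 = Bv₀ = (7, 4, -9)
Requested component of w1: 7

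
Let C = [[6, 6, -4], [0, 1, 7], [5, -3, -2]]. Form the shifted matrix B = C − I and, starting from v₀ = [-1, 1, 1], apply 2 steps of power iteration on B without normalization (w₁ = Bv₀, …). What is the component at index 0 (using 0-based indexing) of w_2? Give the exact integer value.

B = C − I has rows (5, 6, -4); (0, 0, 7); (5, -3, -3)
w1 = Bv₀ = (5·(-1) + 6·1 + (-4)·1; 0·(-1) + 0·1 + 7·1; 5·(-1) + (-3)·1 + (-3)·1) = (-3, 7, -11)
w2 = Bw1 = (5·(-3) + 6·7 + (-4)·(-11); 0·(-3) + 0·7 + 7·(-11); 5·(-3) + (-3)·7 + (-3)·(-11)) = (71, -77, -3)
Requested component of w2: 71

71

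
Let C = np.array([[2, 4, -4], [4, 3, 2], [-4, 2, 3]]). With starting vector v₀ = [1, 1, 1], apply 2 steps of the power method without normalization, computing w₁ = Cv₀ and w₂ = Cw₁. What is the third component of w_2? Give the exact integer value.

w1 = Cv₀ = (2·1 + 4·1 + (-4)·1; 4·1 + 3·1 + 2·1; (-4)·1 + 2·1 + 3·1) = (2, 9, 1)
w2 = Cw1 = (2·2 + 4·9 + (-4)·1; 4·2 + 3·9 + 2·1; (-4)·2 + 2·9 + 3·1) = (36, 37, 13)
The requested component of w2 is 13.

13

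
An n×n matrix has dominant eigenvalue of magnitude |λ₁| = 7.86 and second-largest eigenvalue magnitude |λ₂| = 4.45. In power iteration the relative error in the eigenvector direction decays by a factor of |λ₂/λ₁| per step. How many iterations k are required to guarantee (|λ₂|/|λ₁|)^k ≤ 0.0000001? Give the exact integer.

|λ₂/λ₁| = 4.45/7.86 = 0.56616
Need k ≥ ln(0.0000001) / ln(0.56616) = -16.1181 / -0.5689 ≈ 28.333
Smallest integer k satisfying the bound: 29

29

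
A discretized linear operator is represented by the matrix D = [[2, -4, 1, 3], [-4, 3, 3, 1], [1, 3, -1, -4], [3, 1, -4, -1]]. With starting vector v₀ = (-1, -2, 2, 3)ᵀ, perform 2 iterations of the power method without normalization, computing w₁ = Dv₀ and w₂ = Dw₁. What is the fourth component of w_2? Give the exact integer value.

158

w1 = Dv₀ = (2·(-1) + (-4)·(-2) + 1·2 + 3·3; (-4)·(-1) + 3·(-2) + 3·2 + 1·3; 1·(-1) + 3·(-2) + (-1)·2 + (-4)·3; 3·(-1) + 1·(-2) + (-4)·2 + (-1)·3) = (17, 7, -21, -16)
w2 = Dw1 = (2·17 + (-4)·7 + 1·(-21) + 3·(-16); (-4)·17 + 3·7 + 3·(-21) + 1·(-16); 1·17 + 3·7 + (-1)·(-21) + (-4)·(-16); 3·17 + 1·7 + (-4)·(-21) + (-1)·(-16)) = (-63, -126, 123, 158)
The requested component of w2 is 158.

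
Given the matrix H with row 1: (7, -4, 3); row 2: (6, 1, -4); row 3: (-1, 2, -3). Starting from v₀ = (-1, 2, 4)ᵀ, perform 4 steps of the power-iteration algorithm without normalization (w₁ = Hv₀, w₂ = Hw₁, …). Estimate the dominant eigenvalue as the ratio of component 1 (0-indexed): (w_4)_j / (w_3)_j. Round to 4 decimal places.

w1 = Hv₀ = (7·(-1) + (-4)·2 + 3·4; 6·(-1) + 1·2 + (-4)·4; (-1)·(-1) + 2·2 + (-3)·4) = (-3, -20, -7)
w2 = Hw1 = (7·(-3) + (-4)·(-20) + 3·(-7); 6·(-3) + 1·(-20) + (-4)·(-7); (-1)·(-3) + 2·(-20) + (-3)·(-7)) = (38, -10, -16)
w3 = Hw2 = (258, 282, -10)
w4 = Hw3 = (648, 1870, 336)
Ratio at component: 1870 / 282 = 6.6312

λ ≈ 6.6312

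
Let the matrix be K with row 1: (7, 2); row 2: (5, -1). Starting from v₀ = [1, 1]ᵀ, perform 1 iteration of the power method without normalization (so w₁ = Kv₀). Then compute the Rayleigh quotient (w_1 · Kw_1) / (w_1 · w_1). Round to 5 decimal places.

w1 = Kv₀ = (9, 4)
Kw1 = (71, 41)
w1·Kw1 = 9·71 + 4·41 = 803; w1·w1 = 9·9 + 4·4 = 97
λ ≈ 803/97 = 8.27835

λ ≈ 8.27835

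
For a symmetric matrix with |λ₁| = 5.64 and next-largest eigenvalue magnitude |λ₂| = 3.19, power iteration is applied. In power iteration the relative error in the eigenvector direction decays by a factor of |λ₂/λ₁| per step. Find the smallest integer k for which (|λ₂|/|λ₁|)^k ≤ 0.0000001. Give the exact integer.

|λ₂/λ₁| = 3.19/5.64 = 0.56560
Need k ≥ ln(0.0000001) / ln(0.56560) = -16.1181 / -0.5699 ≈ 28.284
Smallest integer k satisfying the bound: 29

29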